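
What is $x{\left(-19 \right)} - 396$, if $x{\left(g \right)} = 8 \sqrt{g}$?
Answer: $-396 + 8 i \sqrt{19} \approx -396.0 + 34.871 i$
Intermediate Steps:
$x{\left(-19 \right)} - 396 = 8 \sqrt{-19} - 396 = 8 i \sqrt{19} - 396 = -396 + 8 i \sqrt{19}$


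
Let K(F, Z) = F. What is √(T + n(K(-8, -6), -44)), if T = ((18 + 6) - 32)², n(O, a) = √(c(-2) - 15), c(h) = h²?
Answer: √(64 + I*√11) ≈ 8.0027 + 0.2072*I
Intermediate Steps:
n(O, a) = I*√11 (n(O, a) = √((-2)² - 15) = √(4 - 15) = √(-11) = I*√11)
T = 64 (T = (24 - 32)² = (-8)² = 64)
√(T + n(K(-8, -6), -44)) = √(64 + I*√11)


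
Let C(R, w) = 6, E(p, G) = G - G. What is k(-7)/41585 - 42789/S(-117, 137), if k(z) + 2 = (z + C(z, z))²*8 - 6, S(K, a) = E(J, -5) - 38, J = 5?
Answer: 42789/38 ≈ 1126.0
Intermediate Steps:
E(p, G) = 0
S(K, a) = -38 (S(K, a) = 0 - 38 = -38)
k(z) = -8 + 8*(6 + z)² (k(z) = -2 + ((z + 6)²*8 - 6) = -2 + ((6 + z)²*8 - 6) = -2 + (8*(6 + z)² - 6) = -2 + (-6 + 8*(6 + z)²) = -8 + 8*(6 + z)²)
k(-7)/41585 - 42789/S(-117, 137) = (-8 + 8*(6 - 7)²)/41585 - 42789/(-38) = (-8 + 8*(-1)²)*(1/41585) - 42789*(-1/38) = (-8 + 8*1)*(1/41585) + 42789/38 = (-8 + 8)*(1/41585) + 42789/38 = 0*(1/41585) + 42789/38 = 0 + 42789/38 = 42789/38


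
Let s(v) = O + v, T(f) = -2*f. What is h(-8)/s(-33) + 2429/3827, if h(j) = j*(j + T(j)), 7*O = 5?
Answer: 1131725/432451 ≈ 2.6170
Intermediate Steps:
O = 5/7 (O = (⅐)*5 = 5/7 ≈ 0.71429)
h(j) = -j² (h(j) = j*(j - 2*j) = j*(-j) = -j²)
s(v) = 5/7 + v
h(-8)/s(-33) + 2429/3827 = (-1*(-8)²)/(5/7 - 33) + 2429/3827 = (-1*64)/(-226/7) + 2429*(1/3827) = -64*(-7/226) + 2429/3827 = 224/113 + 2429/3827 = 1131725/432451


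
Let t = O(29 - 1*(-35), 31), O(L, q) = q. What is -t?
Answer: -31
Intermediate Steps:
t = 31
-t = -1*31 = -31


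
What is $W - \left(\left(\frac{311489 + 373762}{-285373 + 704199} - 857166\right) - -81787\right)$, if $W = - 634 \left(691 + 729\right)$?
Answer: $- \frac{52312471477}{418826} \approx -1.249 \cdot 10^{5}$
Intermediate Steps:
$W = -900280$ ($W = \left(-634\right) 1420 = -900280$)
$W - \left(\left(\frac{311489 + 373762}{-285373 + 704199} - 857166\right) - -81787\right) = -900280 - \left(\left(\frac{311489 + 373762}{-285373 + 704199} - 857166\right) - -81787\right) = -900280 - \left(\left(\frac{685251}{418826} - 857166\right) + \left(-685006 + 766793\right)\right) = -900280 - \left(\left(685251 \cdot \frac{1}{418826} - 857166\right) + 81787\right) = -900280 - \left(\left(\frac{685251}{418826} - 857166\right) + 81787\right) = -900280 - \left(- \frac{359002721865}{418826} + 81787\right) = -900280 - - \frac{324748199803}{418826} = -900280 + \frac{324748199803}{418826} = - \frac{52312471477}{418826}$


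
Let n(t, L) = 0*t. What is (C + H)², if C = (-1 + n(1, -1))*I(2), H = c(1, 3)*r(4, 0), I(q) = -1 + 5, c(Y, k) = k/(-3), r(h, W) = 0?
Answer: 16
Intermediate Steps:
c(Y, k) = -k/3 (c(Y, k) = k*(-⅓) = -k/3)
I(q) = 4
n(t, L) = 0
H = 0 (H = -⅓*3*0 = -1*0 = 0)
C = -4 (C = (-1 + 0)*4 = -1*4 = -4)
(C + H)² = (-4 + 0)² = (-4)² = 16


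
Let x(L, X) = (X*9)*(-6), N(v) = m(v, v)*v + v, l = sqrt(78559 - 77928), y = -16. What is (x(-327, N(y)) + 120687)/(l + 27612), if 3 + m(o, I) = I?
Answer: 2902987620/762421913 - 105135*sqrt(631)/762421913 ≈ 3.8041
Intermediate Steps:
m(o, I) = -3 + I
l = sqrt(631) ≈ 25.120
N(v) = v + v*(-3 + v) (N(v) = (-3 + v)*v + v = v*(-3 + v) + v = v + v*(-3 + v))
x(L, X) = -54*X (x(L, X) = (9*X)*(-6) = -54*X)
(x(-327, N(y)) + 120687)/(l + 27612) = (-(-864)*(-2 - 16) + 120687)/(sqrt(631) + 27612) = (-(-864)*(-18) + 120687)/(27612 + sqrt(631)) = (-54*288 + 120687)/(27612 + sqrt(631)) = (-15552 + 120687)/(27612 + sqrt(631)) = 105135/(27612 + sqrt(631))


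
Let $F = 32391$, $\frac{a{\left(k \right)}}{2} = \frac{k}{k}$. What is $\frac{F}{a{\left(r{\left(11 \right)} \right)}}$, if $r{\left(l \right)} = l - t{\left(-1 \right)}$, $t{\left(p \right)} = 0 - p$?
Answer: $\frac{32391}{2} \approx 16196.0$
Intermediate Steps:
$t{\left(p \right)} = - p$
$r{\left(l \right)} = -1 + l$ ($r{\left(l \right)} = l - \left(-1\right) \left(-1\right) = l - 1 = -1 + l$)
$a{\left(k \right)} = 2$ ($a{\left(k \right)} = 2 \frac{k}{k} = 2 \cdot 1 = 2$)
$\frac{F}{a{\left(r{\left(11 \right)} \right)}} = \frac{32391}{2}$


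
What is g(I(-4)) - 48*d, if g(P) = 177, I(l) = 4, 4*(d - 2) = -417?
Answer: 5085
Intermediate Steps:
d = -409/4 (d = 2 + (¼)*(-417) = 2 - 417/4 = -409/4 ≈ -102.25)
g(I(-4)) - 48*d = 177 - 48*(-409/4) = 177 + 4908 = 5085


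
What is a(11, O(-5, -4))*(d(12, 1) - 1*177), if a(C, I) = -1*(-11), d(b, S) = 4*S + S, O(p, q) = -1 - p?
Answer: -1892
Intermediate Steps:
d(b, S) = 5*S
a(C, I) = 11
a(11, O(-5, -4))*(d(12, 1) - 1*177) = 11*(5*1 - 1*177) = 11*(5 - 177) = 11*(-172) = -1892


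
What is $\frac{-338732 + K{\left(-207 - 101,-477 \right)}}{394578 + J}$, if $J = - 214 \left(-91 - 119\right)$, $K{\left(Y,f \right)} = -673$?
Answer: $- \frac{6655}{8618} \approx -0.77222$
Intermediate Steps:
$J = 44940$ ($J = \left(-214\right) \left(-210\right) = 44940$)
$\frac{-338732 + K{\left(-207 - 101,-477 \right)}}{394578 + J} = \frac{-338732 - 673}{394578 + 44940} = - \frac{339405}{439518} = \left(-339405\right) \frac{1}{439518} = - \frac{6655}{8618}$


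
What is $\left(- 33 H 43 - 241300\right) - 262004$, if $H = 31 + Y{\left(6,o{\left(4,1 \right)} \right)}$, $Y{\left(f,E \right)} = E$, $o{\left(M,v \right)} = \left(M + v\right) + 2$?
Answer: $-557226$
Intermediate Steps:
$o{\left(M,v \right)} = 2 + M + v$
$H = 38$ ($H = 31 + \left(2 + 4 + 1\right) = 31 + 7 = 38$)
$\left(- 33 H 43 - 241300\right) - 262004 = \left(\left(-33\right) 38 \cdot 43 - 241300\right) - 262004 = \left(\left(-1254\right) 43 - 241300\right) - 262004 = \left(-53922 - 241300\right) - 262004 = -295222 - 262004 = -557226$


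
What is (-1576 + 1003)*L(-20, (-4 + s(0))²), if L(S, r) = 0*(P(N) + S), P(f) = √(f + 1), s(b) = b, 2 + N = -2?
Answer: 0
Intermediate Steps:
N = -4 (N = -2 - 2 = -4)
P(f) = √(1 + f)
L(S, r) = 0 (L(S, r) = 0*(√(1 - 4) + S) = 0*(√(-3) + S) = 0*(I*√3 + S) = 0*(S + I*√3) = 0)
(-1576 + 1003)*L(-20, (-4 + s(0))²) = (-1576 + 1003)*0 = -573*0 = 0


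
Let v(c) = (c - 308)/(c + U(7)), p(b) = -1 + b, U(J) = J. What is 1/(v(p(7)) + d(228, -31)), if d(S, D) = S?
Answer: 13/2662 ≈ 0.0048835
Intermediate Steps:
v(c) = (-308 + c)/(7 + c) (v(c) = (c - 308)/(c + 7) = (-308 + c)/(7 + c))
1/(v(p(7)) + d(228, -31)) = 1/((-308 + (-1 + 7))/(7 + (-1 + 7)) + 228) = 1/((-308 + 6)/(7 + 6) + 228) = 1/(-302/13 + 228) = 1/(2662/13) = 13/2662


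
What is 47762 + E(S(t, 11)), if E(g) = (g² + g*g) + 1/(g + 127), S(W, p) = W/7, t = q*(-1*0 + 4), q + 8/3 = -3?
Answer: 54766890971/1146159 ≈ 47783.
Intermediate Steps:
q = -17/3 (q = -8/3 - 3 = -17/3 ≈ -5.6667)
t = -68/3 (t = -17*(-1*0 + 4)/3 = -17*(0 + 4)/3 = -17/3*4 = -68/3 ≈ -22.667)
S(W, p) = W/7 (S(W, p) = W*(⅐) = W/7)
E(g) = 1/(127 + g) + 2*g² (E(g) = (g² + g²) + 1/(127 + g) = 2*g² + 1/(127 + g) = 1/(127 + g) + 2*g²)
47762 + E(S(t, 11)) = 47762 + (1 + 2*((⅐)*(-68/3))³ + 254*((⅐)*(-68/3))²)/(127 + (⅐)*(-68/3)) = 47762 + (1 + 2*(-68/21)³ + 254*(-68/21)²)/(127 - 68/21) = 47762 + (1 + 2*(-314432/9261) + 254*(4624/441))/(2599/21) = 47762 + 21*(1 - 628864/9261 + 1174496/441)/2599 = 47762 + (21/2599)*(24044813/9261) = 47762 + 24044813/1146159 = 54766890971/1146159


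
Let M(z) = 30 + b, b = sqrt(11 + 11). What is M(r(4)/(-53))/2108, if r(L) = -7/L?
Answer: 15/1054 + sqrt(22)/2108 ≈ 0.016457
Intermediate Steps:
b = sqrt(22) ≈ 4.6904
M(z) = 30 + sqrt(22)
M(r(4)/(-53))/2108 = (30 + sqrt(22))/2108 = (30 + sqrt(22))*(1/2108) = 15/1054 + sqrt(22)/2108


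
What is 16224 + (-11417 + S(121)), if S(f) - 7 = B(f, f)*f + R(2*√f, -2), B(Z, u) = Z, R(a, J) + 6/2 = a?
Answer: 19474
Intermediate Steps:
R(a, J) = -3 + a
S(f) = 4 + f² + 2*√f (S(f) = 7 + (f*f + (-3 + 2*√f)) = 7 + (f² + (-3 + 2*√f)) = 7 + (-3 + f² + 2*√f) = 4 + f² + 2*√f)
16224 + (-11417 + S(121)) = 16224 + (-11417 + (4 + 121² + 2*√121)) = 16224 + (-11417 + (4 + 14641 + 2*11)) = 16224 + (-11417 + (4 + 14641 + 22)) = 16224 + (-11417 + 14667) = 16224 + 3250 = 19474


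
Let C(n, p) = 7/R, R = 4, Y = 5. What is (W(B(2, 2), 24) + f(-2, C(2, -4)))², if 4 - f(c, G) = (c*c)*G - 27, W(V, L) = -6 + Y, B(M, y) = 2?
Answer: 529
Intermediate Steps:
W(V, L) = -1 (W(V, L) = -6 + 5 = -1)
C(n, p) = 7/4
f(c, G) = 31 - G*c² (f(c, G) = 4 - ((c*c)*G - 27) = 4 - (c²*G - 27) = 4 - (G*c² - 27) = 4 - (-27 + G*c²) = 4 + (27 - G*c²) = 31 - G*c²)
(W(B(2, 2), 24) + f(-2, C(2, -4)))² = (-1 + (31 - 1*7/4*(-2)²))² = (-1 + (31 - 1*7/4*4))² = (-1 + (31 - 7))² = (-1 + 24)² = 23² = 529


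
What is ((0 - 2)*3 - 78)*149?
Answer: -12516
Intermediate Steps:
((0 - 2)*3 - 78)*149 = (-2*3 - 78)*149 = (-6 - 78)*149 = -84*149 = -12516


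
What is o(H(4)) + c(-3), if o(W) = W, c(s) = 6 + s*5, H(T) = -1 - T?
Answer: -14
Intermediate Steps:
c(s) = 6 + 5*s
o(H(4)) + c(-3) = (-1 - 1*4) + (6 + 5*(-3)) = (-1 - 4) + (6 - 15) = -5 - 9 = -14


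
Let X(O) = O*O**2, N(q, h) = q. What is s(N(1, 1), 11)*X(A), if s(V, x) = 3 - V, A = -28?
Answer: -43904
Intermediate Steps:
X(O) = O**3
s(N(1, 1), 11)*X(A) = (3 - 1*1)*(-28)**3 = (3 - 1)*(-21952) = 2*(-21952) = -43904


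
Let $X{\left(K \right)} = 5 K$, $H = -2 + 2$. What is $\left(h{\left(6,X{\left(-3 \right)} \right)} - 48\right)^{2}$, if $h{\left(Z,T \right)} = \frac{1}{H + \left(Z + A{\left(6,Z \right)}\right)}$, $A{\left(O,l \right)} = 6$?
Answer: $\frac{330625}{144} \approx 2296.0$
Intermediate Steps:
$H = 0$
$h{\left(Z,T \right)} = \frac{1}{6 + Z}$ ($h{\left(Z,T \right)} = \frac{1}{0 + \left(Z + 6\right)} = \frac{1}{0 + \left(6 + Z\right)} = \frac{1}{6 + Z}$)
$\left(h{\left(6,X{\left(-3 \right)} \right)} - 48\right)^{2} = \left(\frac{1}{6 + 6} - 48\right)^{2} = \left(\frac{1}{12} - 48\right)^{2} = \left(- \frac{575}{12}\right)^{2} = \frac{330625}{144}$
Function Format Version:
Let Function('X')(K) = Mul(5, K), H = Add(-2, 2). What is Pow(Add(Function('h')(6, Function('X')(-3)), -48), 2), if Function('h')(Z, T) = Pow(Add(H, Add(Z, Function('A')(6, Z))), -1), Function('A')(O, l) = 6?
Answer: Rational(330625, 144) ≈ 2296.0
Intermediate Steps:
H = 0
Function('h')(Z, T) = Pow(Add(6, Z), -1) (Function('h')(Z, T) = Pow(Add(0, Add(Z, 6)), -1) = Pow(Add(0, Add(6, Z)), -1) = Pow(Add(6, Z), -1))
Pow(Add(Function('h')(6, Function('X')(-3)), -48), 2) = Pow(Add(Pow(Add(6, 6), -1), -48), 2) = Pow(Add(Pow(12, -1), -48), 2) = Pow(Add(Rational(1, 12), -48), 2) = Pow(Rational(-575, 12), 2) = Rational(330625, 144)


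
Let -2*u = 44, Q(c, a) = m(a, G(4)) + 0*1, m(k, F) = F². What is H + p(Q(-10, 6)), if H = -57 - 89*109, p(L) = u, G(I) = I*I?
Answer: -9780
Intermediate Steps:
G(I) = I²
Q(c, a) = 256 (Q(c, a) = (4²)² + 0*1 = 16² + 0 = 256 + 0 = 256)
u = -22 (u = -½*44 = -22)
p(L) = -22
H = -9758 (H = -57 - 9701 = -9758)
H + p(Q(-10, 6)) = -9758 - 22 = -9780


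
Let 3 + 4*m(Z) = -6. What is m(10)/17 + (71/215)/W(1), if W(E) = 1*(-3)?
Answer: -10633/43860 ≈ -0.24243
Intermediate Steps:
m(Z) = -9/4 (m(Z) = -¾ + (¼)*(-6) = -¾ - 3/2 = -9/4)
W(E) = -3
m(10)/17 + (71/215)/W(1) = -9/4/17 + (71/215)/(-3) = -9/4*1/17 + (71*(1/215))*(-⅓) = -9/68 + (71/215)*(-⅓) = -9/68 - 71/645 = -10633/43860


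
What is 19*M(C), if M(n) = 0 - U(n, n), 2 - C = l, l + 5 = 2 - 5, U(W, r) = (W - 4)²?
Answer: -684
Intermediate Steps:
U(W, r) = (-4 + W)²
l = -8 (l = -5 + (2 - 5) = -5 - 3 = -8)
C = 10 (C = 2 - 1*(-8) = 2 + 8 = 10)
M(n) = -(-4 + n)² (M(n) = 0 - (-4 + n)² = -(-4 + n)²)
19*M(C) = 19*(-(-4 + 10)²) = 19*(-1*6²) = 19*(-1*36) = 19*(-36) = -684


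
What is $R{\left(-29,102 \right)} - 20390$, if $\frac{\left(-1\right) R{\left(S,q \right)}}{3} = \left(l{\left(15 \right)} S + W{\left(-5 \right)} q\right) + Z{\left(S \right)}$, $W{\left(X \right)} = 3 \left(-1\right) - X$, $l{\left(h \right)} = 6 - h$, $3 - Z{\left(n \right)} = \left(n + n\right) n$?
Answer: $-16748$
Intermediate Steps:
$Z{\left(n \right)} = 3 - 2 n^{2}$ ($Z{\left(n \right)} = 3 - \left(n + n\right) n = 3 - 2 n n = 3 - 2 n^{2}$)
$W{\left(X \right)} = -3 - X$
$R{\left(S,q \right)} = -9 - 6 q + 6 S^{2} + 27 S$ ($R{\left(S,q \right)} = - 3 \left(\left(\left(6 - 15\right) S + \left(-3 - -5\right) q\right) - \left(-3 + 2 S^{2}\right)\right) = - 3 \left(\left(\left(6 - 15\right) S + \left(-3 + 5\right) q\right) - \left(-3 + 2 S^{2}\right)\right) = - 3 \left(\left(- 9 S + 2 q\right) - \left(-3 + 2 S^{2}\right)\right) = - 3 \left(3 - 9 S - 2 S^{2} + 2 q\right) = -9 - 6 q + 6 S^{2} + 27 S$)
$R{\left(-29,102 \right)} - 20390 = \left(-9 - 612 + 6 \left(-29\right)^{2} + 27 \left(-29\right)\right) - 20390 = \left(-9 - 612 + 6 \cdot 841 - 783\right) - 20390 = \left(-9 - 612 + 5046 - 783\right) - 20390 = 3642 - 20390 = -16748$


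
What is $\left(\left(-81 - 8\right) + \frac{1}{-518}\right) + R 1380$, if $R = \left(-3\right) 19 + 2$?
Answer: $- \frac{39362303}{518} \approx -75989.0$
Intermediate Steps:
$R = -55$ ($R = -57 + 2 = -55$)
$\left(\left(-81 - 8\right) + \frac{1}{-518}\right) + R 1380 = \left(\left(-81 - 8\right) + \frac{1}{-518}\right) - 75900 = \left(-89 - \frac{1}{518}\right) - 75900 = - \frac{46103}{518} - 75900 = - \frac{39362303}{518}$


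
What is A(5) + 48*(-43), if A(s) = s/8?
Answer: -16507/8 ≈ -2063.4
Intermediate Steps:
A(s) = s/8 (A(s) = s*(⅛) = s/8)
A(5) + 48*(-43) = (⅛)*5 + 48*(-43) = 5/8 - 2064 = -16507/8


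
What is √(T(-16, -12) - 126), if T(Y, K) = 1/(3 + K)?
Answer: I*√1135/3 ≈ 11.23*I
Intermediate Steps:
√(T(-16, -12) - 126) = √(1/(3 - 12) - 126) = √(1/(-9) - 126) = √(-⅑ - 126) = √(-1135/9) = I*√1135/3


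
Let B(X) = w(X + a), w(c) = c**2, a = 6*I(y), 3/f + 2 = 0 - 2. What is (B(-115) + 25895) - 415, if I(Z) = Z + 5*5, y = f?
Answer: 105641/4 ≈ 26410.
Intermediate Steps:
f = -3/4 (f = 3/(-2 + (0 - 2)) = 3/(-2 - 2) = 3/(-4) = 3*(-1/4) = -3/4 ≈ -0.75000)
y = -3/4 ≈ -0.75000
I(Z) = 25 + Z (I(Z) = Z + 25 = 25 + Z)
a = 291/2 (a = 6*(25 - 3/4) = 6*(97/4) = 291/2 ≈ 145.50)
B(X) = (291/2 + X)**2 (B(X) = (X + 291/2)**2 = (291/2 + X)**2)
(B(-115) + 25895) - 415 = ((291 + 2*(-115))**2/4 + 25895) - 415 = ((291 - 230)**2/4 + 25895) - 415 = ((1/4)*61**2 + 25895) - 415 = ((1/4)*3721 + 25895) - 415 = (3721/4 + 25895) - 415 = 107301/4 - 415 = 105641/4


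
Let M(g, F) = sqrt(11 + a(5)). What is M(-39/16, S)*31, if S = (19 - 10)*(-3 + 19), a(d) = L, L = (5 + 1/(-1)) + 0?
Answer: 31*sqrt(15) ≈ 120.06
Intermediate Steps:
L = 4 (L = (5 - 1) + 0 = 4 + 0 = 4)
a(d) = 4
S = 144 (S = 9*16 = 144)
M(g, F) = sqrt(15) (M(g, F) = sqrt(11 + 4) = sqrt(15))
M(-39/16, S)*31 = sqrt(15)*31 = 31*sqrt(15)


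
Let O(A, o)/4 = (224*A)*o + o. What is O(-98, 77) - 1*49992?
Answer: -6810900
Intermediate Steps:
O(A, o) = 4*o + 896*A*o (O(A, o) = 4*((224*A)*o + o) = 4*(224*A*o + o) = 4*(o + 224*A*o) = 4*o + 896*A*o)
O(-98, 77) - 1*49992 = 4*77*(1 + 224*(-98)) - 1*49992 = 4*77*(1 - 21952) - 49992 = 4*77*(-21951) - 49992 = -6760908 - 49992 = -6810900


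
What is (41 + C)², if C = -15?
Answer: 676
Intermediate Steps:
(41 + C)² = (41 - 15)² = 26² = 676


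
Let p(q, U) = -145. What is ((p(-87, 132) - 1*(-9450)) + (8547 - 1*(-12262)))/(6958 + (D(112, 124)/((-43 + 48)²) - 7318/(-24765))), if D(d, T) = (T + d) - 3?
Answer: 3728866050/862764989 ≈ 4.3220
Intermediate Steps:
D(d, T) = -3 + T + d
((p(-87, 132) - 1*(-9450)) + (8547 - 1*(-12262)))/(6958 + (D(112, 124)/((-43 + 48)²) - 7318/(-24765))) = ((-145 - 1*(-9450)) + (8547 - 1*(-12262)))/(6958 + ((-3 + 124 + 112)/((-43 + 48)²) - 7318/(-24765))) = ((-145 + 9450) + (8547 + 12262))/(6958 + (233/(5²) - 7318*(-1/24765))) = (9305 + 20809)/(6958 + (233/25 + 7318/24765)) = 30114/(6958 + (233*(1/25) + 7318/24765)) = 30114/(6958 + (233/25 + 7318/24765)) = 30114/(6958 + 1190639/123825) = 30114/(862764989/123825) = 30114*(123825/862764989) = 3728866050/862764989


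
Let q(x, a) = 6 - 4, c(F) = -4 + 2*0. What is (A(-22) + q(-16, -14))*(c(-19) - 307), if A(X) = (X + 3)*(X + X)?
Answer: -260618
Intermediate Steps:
c(F) = -4 (c(F) = -4 + 0 = -4)
q(x, a) = 2
A(X) = 2*X*(3 + X) (A(X) = (3 + X)*(2*X) = 2*X*(3 + X))
(A(-22) + q(-16, -14))*(c(-19) - 307) = (2*(-22)*(3 - 22) + 2)*(-4 - 307) = (2*(-22)*(-19) + 2)*(-311) = (836 + 2)*(-311) = 838*(-311) = -260618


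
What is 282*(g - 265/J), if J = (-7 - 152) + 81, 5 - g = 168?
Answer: -585103/13 ≈ -45008.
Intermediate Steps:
g = -163 (g = 5 - 1*168 = 5 - 168 = -163)
J = -78 (J = -159 + 81 = -78)
282*(g - 265/J) = 282*(-163 - 265/(-78)) = 282*(-163 - 265*(-1/78)) = 282*(-163 + 265/78) = 282*(-12449/78) = -585103/13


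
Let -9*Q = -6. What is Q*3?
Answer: 2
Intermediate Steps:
Q = ⅔ (Q = -⅑*(-6) = ⅔ ≈ 0.66667)
Q*3 = (⅔)*3 = 2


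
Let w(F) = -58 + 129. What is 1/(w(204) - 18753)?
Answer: -1/18682 ≈ -5.3527e-5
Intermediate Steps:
w(F) = 71
1/(w(204) - 18753) = 1/(71 - 18753) = 1/(-18682) = -1/18682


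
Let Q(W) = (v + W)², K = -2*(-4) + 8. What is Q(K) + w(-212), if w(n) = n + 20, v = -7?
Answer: -111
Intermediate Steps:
w(n) = 20 + n
K = 16 (K = 8 + 8 = 16)
Q(W) = (-7 + W)²
Q(K) + w(-212) = (-7 + 16)² + (20 - 212) = 9² - 192 = 81 - 192 = -111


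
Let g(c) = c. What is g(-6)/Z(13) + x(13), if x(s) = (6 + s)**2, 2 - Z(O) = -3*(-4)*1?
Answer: 1808/5 ≈ 361.60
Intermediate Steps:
Z(O) = -10 (Z(O) = 2 - (-3*(-4)) = 2 - 12 = -10)
g(-6)/Z(13) + x(13) = -6/(-10) + (6 + 13)**2 = -1/10*(-6) + 19**2 = 3/5 + 361 = 1808/5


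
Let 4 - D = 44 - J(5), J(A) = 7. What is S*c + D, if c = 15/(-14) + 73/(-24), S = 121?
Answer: -89155/168 ≈ -530.68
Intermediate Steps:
c = -691/168 (c = 15*(-1/14) + 73*(-1/24) = -15/14 - 73/24 = -691/168 ≈ -4.1131)
D = -33 (D = 4 - (44 - 1*7) = 4 - (44 - 7) = 4 - 1*37 = 4 - 37 = -33)
S*c + D = 121*(-691/168) - 33 = -83611/168 - 33 = -89155/168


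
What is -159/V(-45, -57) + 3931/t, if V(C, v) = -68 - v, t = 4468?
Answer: 753653/49148 ≈ 15.334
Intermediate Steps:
-159/V(-45, -57) + 3931/t = -159/(-68 - 1*(-57)) + 3931/4468 = -159/(-68 + 57) + 3931*(1/4468) = -159/(-11) + 3931/4468 = -159*(-1/11) + 3931/4468 = 159/11 + 3931/4468 = 753653/49148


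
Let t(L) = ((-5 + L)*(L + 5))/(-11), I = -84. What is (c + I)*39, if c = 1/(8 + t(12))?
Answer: -101985/31 ≈ -3289.8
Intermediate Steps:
t(L) = -(-5 + L)*(5 + L)/11 (t(L) = ((-5 + L)*(5 + L))*(-1/11) = -(-5 + L)*(5 + L)/11)
c = -11/31 (c = 1/(8 + (25/11 - 1/11*12**2)) = 1/(8 + (25/11 - 1/11*144)) = 1/(8 + (25/11 - 144/11)) = 1/(8 - 119/11) = 1/(-31/11) = -11/31 ≈ -0.35484)
(c + I)*39 = (-11/31 - 84)*39 = -2615/31*39 = -101985/31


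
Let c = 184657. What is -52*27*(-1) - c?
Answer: -183253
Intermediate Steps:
-52*27*(-1) - c = -52*27*(-1) - 1*184657 = -1404*(-1) - 184657 = 1404 - 184657 = -183253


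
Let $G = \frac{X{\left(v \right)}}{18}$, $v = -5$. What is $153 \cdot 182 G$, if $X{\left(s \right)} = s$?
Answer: $-7735$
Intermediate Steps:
$G = - \frac{5}{18} \approx -0.27778$
$153 \cdot 182 G = 153 \cdot 182 \left(- \frac{5}{18}\right) = 27846 \left(- \frac{5}{18}\right) = -7735$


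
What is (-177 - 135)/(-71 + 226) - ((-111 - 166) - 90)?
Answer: 56573/155 ≈ 364.99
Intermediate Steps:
(-177 - 135)/(-71 + 226) - ((-111 - 166) - 90) = -312/155 - (-277 - 90) = -312*1/155 - 1*(-367) = -312/155 + 367 = 56573/155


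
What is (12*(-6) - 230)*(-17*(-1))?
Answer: -5134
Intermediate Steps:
(12*(-6) - 230)*(-17*(-1)) = (-72 - 230)*17 = -302*17 = -5134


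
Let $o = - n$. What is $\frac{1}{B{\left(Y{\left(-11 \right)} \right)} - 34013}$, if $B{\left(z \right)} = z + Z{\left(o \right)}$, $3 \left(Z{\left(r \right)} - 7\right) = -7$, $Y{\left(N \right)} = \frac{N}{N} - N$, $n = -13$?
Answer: $- \frac{3}{101989} \approx -2.9415 \cdot 10^{-5}$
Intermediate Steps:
$Y{\left(N \right)} = 1 - N$
$o = 13$ ($o = \left(-1\right) \left(-13\right) = 13$)
$Z{\left(r \right)} = \frac{14}{3}$ ($Z{\left(r \right)} = 7 + \frac{1}{3} \left(-7\right) = 7 - \frac{7}{3} = \frac{14}{3}$)
$B{\left(z \right)} = \frac{14}{3} + z$ ($B{\left(z \right)} = z + \frac{14}{3} = \frac{14}{3} + z$)
$\frac{1}{B{\left(Y{\left(-11 \right)} \right)} - 34013} = \frac{1}{\left(\frac{14}{3} + \left(1 - -11\right)\right) - 34013} = \frac{1}{\left(\frac{14}{3} + \left(1 + 11\right)\right) - 34013} = \frac{1}{\left(\frac{14}{3} + 12\right) - 34013} = \frac{1}{\frac{50}{3} - 34013} = \frac{1}{- \frac{101989}{3}} = - \frac{3}{101989}$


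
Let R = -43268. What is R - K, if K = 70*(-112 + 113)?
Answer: -43338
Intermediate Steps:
K = 70 (K = 70*1 = 70)
R - K = -43268 - 1*70 = -43268 - 70 = -43338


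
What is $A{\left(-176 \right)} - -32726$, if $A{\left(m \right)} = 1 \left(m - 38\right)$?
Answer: $32512$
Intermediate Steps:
$A{\left(m \right)} = -38 + m$ ($A{\left(m \right)} = 1 \left(m - 38\right) = 1 \left(-38 + m\right) = -38 + m$)
$A{\left(-176 \right)} - -32726 = \left(-38 - 176\right) - -32726 = -214 + 32726 = 32512$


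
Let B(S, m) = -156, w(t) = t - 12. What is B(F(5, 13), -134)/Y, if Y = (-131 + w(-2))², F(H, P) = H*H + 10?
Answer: -156/21025 ≈ -0.0074197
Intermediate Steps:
w(t) = -12 + t
F(H, P) = 10 + H² (F(H, P) = H² + 10 = 10 + H²)
Y = 21025 (Y = (-131 + (-12 - 2))² = (-131 - 14)² = (-145)² = 21025)
B(F(5, 13), -134)/Y = -156/21025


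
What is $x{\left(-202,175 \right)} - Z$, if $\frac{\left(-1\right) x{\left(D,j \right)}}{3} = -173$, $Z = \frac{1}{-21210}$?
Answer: $\frac{11007991}{21210} \approx 519.0$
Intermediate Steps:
$Z = - \frac{1}{21210} \approx -4.7148 \cdot 10^{-5}$
$x{\left(D,j \right)} = 519$ ($x{\left(D,j \right)} = \left(-3\right) \left(-173\right) = 519$)
$x{\left(-202,175 \right)} - Z = 519 - - \frac{1}{21210} = 519 + \frac{1}{21210} = \frac{11007991}{21210}$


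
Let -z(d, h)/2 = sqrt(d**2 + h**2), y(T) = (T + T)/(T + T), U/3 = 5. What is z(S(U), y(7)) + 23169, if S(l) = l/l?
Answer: 23169 - 2*sqrt(2) ≈ 23166.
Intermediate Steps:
U = 15 (U = 3*5 = 15)
S(l) = 1
y(T) = 1 (y(T) = (2*T)/((2*T)) = (2*T)*(1/(2*T)) = 1)
z(d, h) = -2*sqrt(d**2 + h**2)
z(S(U), y(7)) + 23169 = -2*sqrt(1**2 + 1**2) + 23169 = -2*sqrt(1 + 1) + 23169 = -2*sqrt(2) + 23169 = 23169 - 2*sqrt(2)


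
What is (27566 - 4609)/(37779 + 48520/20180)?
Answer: 23163613/38121437 ≈ 0.60763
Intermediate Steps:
(27566 - 4609)/(37779 + 48520/20180) = 22957/(37779 + 48520*(1/20180)) = 22957/(37779 + 2426/1009) = 22957/(38121437/1009) = 22957*(1009/38121437) = 23163613/38121437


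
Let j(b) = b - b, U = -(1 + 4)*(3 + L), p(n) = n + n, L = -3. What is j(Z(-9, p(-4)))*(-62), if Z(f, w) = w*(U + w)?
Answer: 0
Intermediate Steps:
p(n) = 2*n
U = 0 (U = -(1 + 4)*(3 - 3) = -5*0 = -1*0 = 0)
Z(f, w) = w**2 (Z(f, w) = w*(0 + w) = w*w = w**2)
j(b) = 0
j(Z(-9, p(-4)))*(-62) = 0*(-62) = 0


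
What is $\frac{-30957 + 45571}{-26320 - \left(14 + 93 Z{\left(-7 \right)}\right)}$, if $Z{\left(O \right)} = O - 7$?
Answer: $- \frac{7307}{12516} \approx -0.58381$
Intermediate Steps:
$Z{\left(O \right)} = -7 + O$
$\frac{-30957 + 45571}{-26320 - \left(14 + 93 Z{\left(-7 \right)}\right)} = \frac{-30957 + 45571}{-26320 - \left(14 + 93 \left(-7 - 7\right)\right)} = \frac{14614}{-26320 - -1288} = \frac{14614}{-26320 + \left(1302 - 14\right)} = \frac{14614}{-26320 + 1288} = \frac{14614}{-25032} = 14614 \left(- \frac{1}{25032}\right) = - \frac{7307}{12516}$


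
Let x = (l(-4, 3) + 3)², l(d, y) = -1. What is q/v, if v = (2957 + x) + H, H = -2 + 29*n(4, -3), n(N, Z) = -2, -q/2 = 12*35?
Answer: -280/967 ≈ -0.28956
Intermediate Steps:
q = -840 (q = -24*35 = -2*420 = -840)
H = -60 (H = -2 + 29*(-2) = -2 - 58 = -60)
x = 4 (x = (-1 + 3)² = 2² = 4)
v = 2901 (v = (2957 + 4) - 60 = 2961 - 60 = 2901)
q/v = -840/2901 = -840*1/2901 = -280/967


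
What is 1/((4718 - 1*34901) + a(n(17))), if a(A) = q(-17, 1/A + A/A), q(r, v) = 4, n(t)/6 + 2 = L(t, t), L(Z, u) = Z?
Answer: -1/30179 ≈ -3.3136e-5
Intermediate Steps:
n(t) = -12 + 6*t
a(A) = 4
1/((4718 - 1*34901) + a(n(17))) = 1/((4718 - 1*34901) + 4) = 1/((4718 - 34901) + 4) = 1/(-30183 + 4) = 1/(-30179) = -1/30179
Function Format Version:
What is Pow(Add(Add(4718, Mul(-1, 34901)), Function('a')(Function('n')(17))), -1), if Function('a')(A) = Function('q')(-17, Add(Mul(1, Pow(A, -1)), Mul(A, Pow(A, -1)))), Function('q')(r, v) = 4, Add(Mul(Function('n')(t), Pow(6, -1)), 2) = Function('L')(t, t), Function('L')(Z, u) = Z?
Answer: Rational(-1, 30179) ≈ -3.3136e-5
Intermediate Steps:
Function('n')(t) = Add(-12, Mul(6, t))
Function('a')(A) = 4
Pow(Add(Add(4718, Mul(-1, 34901)), Function('a')(Function('n')(17))), -1) = Pow(Add(Add(4718, Mul(-1, 34901)), 4), -1) = Pow(Add(Add(4718, -34901), 4), -1) = Pow(Add(-30183, 4), -1) = Pow(-30179, -1) = Rational(-1, 30179)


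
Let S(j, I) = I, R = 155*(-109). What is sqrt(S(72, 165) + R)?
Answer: I*sqrt(16730) ≈ 129.34*I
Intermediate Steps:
R = -16895
sqrt(S(72, 165) + R) = sqrt(165 - 16895) = sqrt(-16730) = I*sqrt(16730)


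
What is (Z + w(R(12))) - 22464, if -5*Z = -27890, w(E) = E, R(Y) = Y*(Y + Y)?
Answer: -16598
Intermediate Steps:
R(Y) = 2*Y**2 (R(Y) = Y*(2*Y) = 2*Y**2)
Z = 5578 (Z = -1/5*(-27890) = 5578)
(Z + w(R(12))) - 22464 = (5578 + 2*12**2) - 22464 = (5578 + 2*144) - 22464 = (5578 + 288) - 22464 = 5866 - 22464 = -16598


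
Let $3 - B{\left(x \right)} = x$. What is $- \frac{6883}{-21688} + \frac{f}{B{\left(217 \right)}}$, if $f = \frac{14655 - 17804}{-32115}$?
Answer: $\frac{23617939559}{74526582840} \approx 0.31691$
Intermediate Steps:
$B{\left(x \right)} = 3 - x$
$f = \frac{3149}{32115}$ ($f = \left(-3149\right) \left(- \frac{1}{32115}\right) = \frac{3149}{32115} \approx 0.098054$)
$- \frac{6883}{-21688} + \frac{f}{B{\left(217 \right)}} = - \frac{6883}{-21688} + \frac{3149}{32115 \left(3 - 217\right)} = \left(-6883\right) \left(- \frac{1}{21688}\right) + \frac{3149}{32115 \left(3 - 217\right)} = \frac{6883}{21688} + \frac{3149}{32115 \left(-214\right)} = \frac{6883}{21688} + \frac{3149}{32115} \left(- \frac{1}{214}\right) = \frac{6883}{21688} - \frac{3149}{6872610} = \frac{23617939559}{74526582840}$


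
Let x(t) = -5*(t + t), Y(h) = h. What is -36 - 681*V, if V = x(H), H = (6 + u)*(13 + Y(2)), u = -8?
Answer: -204336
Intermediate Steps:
H = -30 (H = (6 - 8)*(13 + 2) = -2*15 = -30)
x(t) = -10*t
V = 300 (V = -10*(-30) = 300)
-36 - 681*V = -36 - 681*300 = -36 - 204300 = -204336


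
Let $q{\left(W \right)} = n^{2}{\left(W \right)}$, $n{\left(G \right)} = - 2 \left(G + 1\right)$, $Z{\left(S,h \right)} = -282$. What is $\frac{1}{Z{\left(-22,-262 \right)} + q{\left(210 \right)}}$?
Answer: $\frac{1}{177802} \approx 5.6242 \cdot 10^{-6}$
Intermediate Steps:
$n{\left(G \right)} = -2 - 2 G$ ($n{\left(G \right)} = - 2 \left(1 + G\right) = -2 - 2 G$)
$q{\left(W \right)} = \left(-2 - 2 W\right)^{2}$
$\frac{1}{Z{\left(-22,-262 \right)} + q{\left(210 \right)}} = \frac{1}{-282 + 4 \left(1 + 210\right)^{2}} = \frac{1}{-282 + 4 \cdot 211^{2}} = \frac{1}{-282 + 4 \cdot 44521} = \frac{1}{-282 + 178084} = \frac{1}{177802}$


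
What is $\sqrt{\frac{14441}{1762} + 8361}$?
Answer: $\frac{\sqrt{25983373526}}{1762} \approx 91.483$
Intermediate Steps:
$\sqrt{\frac{14441}{1762} + 8361} = \sqrt{\frac{14746523}{1762}} = \frac{\sqrt{25983373526}}{1762}$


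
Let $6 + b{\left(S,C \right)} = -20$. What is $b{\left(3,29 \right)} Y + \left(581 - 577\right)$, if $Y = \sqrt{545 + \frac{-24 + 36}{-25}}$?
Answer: $4 - \frac{26 \sqrt{13613}}{5} \approx -602.71$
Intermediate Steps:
$b{\left(S,C \right)} = -26$ ($b{\left(S,C \right)} = -6 - 20 = -26$)
$Y = \frac{\sqrt{13613}}{5}$ ($Y = \sqrt{545 + 12 \left(- \frac{1}{25}\right)} = \sqrt{545 - \frac{12}{25}} = \sqrt{\frac{13613}{25}} = \frac{\sqrt{13613}}{5} \approx 23.335$)
$b{\left(3,29 \right)} Y + \left(581 - 577\right) = - 26 \frac{\sqrt{13613}}{5} + \left(581 - 577\right) = - \frac{26 \sqrt{13613}}{5} + \left(581 - 577\right) = - \frac{26 \sqrt{13613}}{5} + 4 = 4 - \frac{26 \sqrt{13613}}{5}$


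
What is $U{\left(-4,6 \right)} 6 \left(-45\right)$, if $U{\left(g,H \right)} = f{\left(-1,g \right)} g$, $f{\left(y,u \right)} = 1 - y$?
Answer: $2160$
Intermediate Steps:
$U{\left(g,H \right)} = 2 g$ ($U{\left(g,H \right)} = \left(1 - -1\right) g = \left(1 + 1\right) g = 2 g$)
$U{\left(-4,6 \right)} 6 \left(-45\right) = 2 \left(-4\right) 6 \left(-45\right) = \left(-8\right) 6 \left(-45\right) = \left(-48\right) \left(-45\right) = 2160$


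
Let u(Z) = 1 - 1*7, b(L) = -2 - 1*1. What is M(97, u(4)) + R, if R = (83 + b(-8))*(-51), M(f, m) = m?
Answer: -4086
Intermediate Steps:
b(L) = -3 (b(L) = -2 - 1 = -3)
u(Z) = -6 (u(Z) = 1 - 7 = -6)
R = -4080 (R = (83 - 3)*(-51) = 80*(-51) = -4080)
M(97, u(4)) + R = -6 - 4080 = -4086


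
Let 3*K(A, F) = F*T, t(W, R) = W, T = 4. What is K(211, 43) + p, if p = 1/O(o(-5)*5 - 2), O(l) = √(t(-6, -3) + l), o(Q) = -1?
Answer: 172/3 - I*√13/13 ≈ 57.333 - 0.27735*I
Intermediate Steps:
K(A, F) = 4*F/3 (K(A, F) = (F*4)/3 = (4*F)/3 = 4*F/3)
O(l) = √(-6 + l)
p = -I*√13/13 (p = 1/(√(-6 + (-1*5 - 2))) = 1/(√(-6 + (-5 - 2))) = 1/(√(-6 - 7)) = 1/(√(-13)) = 1/(I*√13) = -I*√13/13 ≈ -0.27735*I)
K(211, 43) + p = (4/3)*43 - I*√13/13 = 172/3 - I*√13/13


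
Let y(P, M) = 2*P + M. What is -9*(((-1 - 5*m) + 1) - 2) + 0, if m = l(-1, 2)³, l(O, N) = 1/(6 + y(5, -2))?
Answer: 49437/2744 ≈ 18.016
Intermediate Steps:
y(P, M) = M + 2*P
l(O, N) = 1/14 (l(O, N) = 1/(6 + (-2 + 2*5)) = 1/(6 + (-2 + 10)) = 1/(6 + 8) = 1/14)
m = 1/2744 (m = (1/14)³ = 1/2744 ≈ 0.00036443)
-9*(((-1 - 5*m) + 1) - 2) + 0 = -9*(((-1 - 5*1/2744) + 1) - 2) + 0 = -9*(((-1 - 5/2744) + 1) - 2) + 0 = -9*((-2749/2744 + 1) - 2) + 0 = -9*(-5/2744 - 2) + 0 = -9*(-5493/2744) + 0 = 49437/2744 + 0 = 49437/2744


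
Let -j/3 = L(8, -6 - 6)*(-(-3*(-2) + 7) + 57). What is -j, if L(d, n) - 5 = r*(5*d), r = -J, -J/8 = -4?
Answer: -168300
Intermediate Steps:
J = 32 (J = -8*(-4) = 32)
r = -32 (r = -1*32 = -32)
L(d, n) = 5 - 160*d
j = 168300 (j = -3*(5 - 160*8)*(-(-3*(-2) + 7) + 57) = -3*(5 - 1280)*(-(6 + 7) + 57) = -(-3825)*(-1*13 + 57) = -(-3825)*(-13 + 57) = -(-3825)*44 = -3*(-56100) = 168300)
-j = -1*168300 = -168300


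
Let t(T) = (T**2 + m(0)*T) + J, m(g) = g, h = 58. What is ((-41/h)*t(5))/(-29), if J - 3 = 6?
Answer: 697/841 ≈ 0.82878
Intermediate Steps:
J = 9 (J = 3 + 6 = 9)
t(T) = 9 + T**2 (t(T) = (T**2 + 0*T) + 9 = (T**2 + 0) + 9 = T**2 + 9 = 9 + T**2)
((-41/h)*t(5))/(-29) = ((-41/58)*(9 + 5**2))/(-29) = ((-41*1/58)*(9 + 25))*(-1/29) = -41/58*34*(-1/29) = -697/29*(-1/29) = 697/841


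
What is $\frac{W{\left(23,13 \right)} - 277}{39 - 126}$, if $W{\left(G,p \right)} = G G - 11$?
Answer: $- \frac{241}{87} \approx -2.7701$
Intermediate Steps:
$W{\left(G,p \right)} = -11 + G^{2}$ ($W{\left(G,p \right)} = G^{2} - 11 = -11 + G^{2}$)
$\frac{W{\left(23,13 \right)} - 277}{39 - 126} = \frac{\left(-11 + 23^{2}\right) - 277}{39 - 126} = \frac{\left(-11 + 529\right) - 277}{-87} = \left(518 - 277\right) \left(- \frac{1}{87}\right) = 241 \left(- \frac{1}{87}\right) = - \frac{241}{87}$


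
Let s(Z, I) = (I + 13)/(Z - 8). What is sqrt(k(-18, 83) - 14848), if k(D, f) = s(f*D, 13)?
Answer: I*sqrt(8374296611)/751 ≈ 121.85*I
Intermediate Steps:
s(Z, I) = (13 + I)/(-8 + Z)
k(D, f) = 26/(-8 + D*f) (k(D, f) = (13 + 13)/(-8 + f*D) = 26/(-8 + D*f))
sqrt(k(-18, 83) - 14848) = sqrt(26/(-8 - 18*83) - 14848) = sqrt(26/(-8 - 1494) - 14848) = sqrt(26/(-1502) - 14848) = sqrt(26*(-1/1502) - 14848) = sqrt(-13/751 - 14848) = sqrt(-11150861/751) = I*sqrt(8374296611)/751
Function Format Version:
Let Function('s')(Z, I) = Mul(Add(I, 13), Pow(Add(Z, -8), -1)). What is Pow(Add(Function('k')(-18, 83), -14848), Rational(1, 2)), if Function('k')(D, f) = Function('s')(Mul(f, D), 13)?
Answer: Mul(Rational(1, 751), I, Pow(8374296611, Rational(1, 2))) ≈ Mul(121.85, I)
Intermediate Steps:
Function('s')(Z, I) = Mul(Pow(Add(-8, Z), -1), Add(13, I)) (Function('s')(Z, I) = Mul(Add(13, I), Pow(Add(-8, Z), -1)) = Mul(Pow(Add(-8, Z), -1), Add(13, I)))
Function('k')(D, f) = Mul(26, Pow(Add(-8, Mul(D, f)), -1)) (Function('k')(D, f) = Mul(Pow(Add(-8, Mul(f, D)), -1), Add(13, 13)) = Mul(Pow(Add(-8, Mul(D, f)), -1), 26) = Mul(26, Pow(Add(-8, Mul(D, f)), -1)))
Pow(Add(Function('k')(-18, 83), -14848), Rational(1, 2)) = Pow(Add(Mul(26, Pow(Add(-8, Mul(-18, 83)), -1)), -14848), Rational(1, 2)) = Pow(Add(Mul(26, Pow(Add(-8, -1494), -1)), -14848), Rational(1, 2)) = Pow(Add(Mul(26, Pow(-1502, -1)), -14848), Rational(1, 2)) = Pow(Add(Mul(26, Rational(-1, 1502)), -14848), Rational(1, 2)) = Pow(Add(Rational(-13, 751), -14848), Rational(1, 2)) = Pow(Rational(-11150861, 751), Rational(1, 2)) = Mul(Rational(1, 751), I, Pow(8374296611, Rational(1, 2)))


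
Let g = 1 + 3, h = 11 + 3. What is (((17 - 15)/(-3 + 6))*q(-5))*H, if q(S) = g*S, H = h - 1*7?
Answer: -280/3 ≈ -93.333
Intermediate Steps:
h = 14
g = 4
H = 7 (H = 14 - 1*7 = 14 - 7 = 7)
q(S) = 4*S
(((17 - 15)/(-3 + 6))*q(-5))*H = (((17 - 15)/(-3 + 6))*(4*(-5)))*7 = ((2/3)*(-20))*7 = -40/3*7 = -280/3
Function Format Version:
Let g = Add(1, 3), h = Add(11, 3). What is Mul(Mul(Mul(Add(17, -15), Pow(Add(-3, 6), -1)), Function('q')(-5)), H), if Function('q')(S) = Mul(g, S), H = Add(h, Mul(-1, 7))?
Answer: Rational(-280, 3) ≈ -93.333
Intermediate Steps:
h = 14
g = 4
H = 7 (H = Add(14, Mul(-1, 7)) = Add(14, -7) = 7)
Function('q')(S) = Mul(4, S)
Mul(Mul(Mul(Add(17, -15), Pow(Add(-3, 6), -1)), Function('q')(-5)), H) = Mul(Mul(Mul(Add(17, -15), Pow(Add(-3, 6), -1)), Mul(4, -5)), 7) = Mul(Mul(Mul(2, Pow(3, -1)), -20), 7) = Mul(Mul(Mul(2, Rational(1, 3)), -20), 7) = Mul(Mul(Rational(2, 3), -20), 7) = Mul(Rational(-40, 3), 7) = Rational(-280, 3)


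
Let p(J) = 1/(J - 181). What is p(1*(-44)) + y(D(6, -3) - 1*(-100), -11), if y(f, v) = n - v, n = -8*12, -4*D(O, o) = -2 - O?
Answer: -19126/225 ≈ -85.004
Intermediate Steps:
D(O, o) = ½ + O/4 (D(O, o) = -(-2 - O)/4 = ½ + O/4)
n = -96
p(J) = 1/(-181 + J)
y(f, v) = -96 - v
p(1*(-44)) + y(D(6, -3) - 1*(-100), -11) = 1/(-181 + 1*(-44)) + (-96 - 1*(-11)) = 1/(-181 - 44) + (-96 + 11) = 1/(-225) - 85 = -1/225 - 85 = -19126/225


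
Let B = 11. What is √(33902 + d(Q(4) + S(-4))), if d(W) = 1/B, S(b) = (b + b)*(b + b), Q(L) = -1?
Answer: √4102153/11 ≈ 184.13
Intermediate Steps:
S(b) = 4*b² (S(b) = (2*b)*(2*b) = 4*b²)
d(W) = 1/11
√(33902 + d(Q(4) + S(-4))) = √(33902 + 1/11) = √(372923/11) = √4102153/11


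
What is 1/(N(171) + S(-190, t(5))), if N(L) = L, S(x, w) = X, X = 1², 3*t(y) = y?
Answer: 1/172 ≈ 0.0058140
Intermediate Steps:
t(y) = y/3
X = 1
S(x, w) = 1
1/(N(171) + S(-190, t(5))) = 1/(171 + 1) = 1/172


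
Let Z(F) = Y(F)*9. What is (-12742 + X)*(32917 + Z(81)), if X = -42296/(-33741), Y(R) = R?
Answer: -14463928407796/33741 ≈ -4.2868e+8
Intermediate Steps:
X = 42296/33741 (X = -42296*(-1/33741) = 42296/33741 ≈ 1.2535)
Z(F) = 9*F (Z(F) = F*9 = 9*F)
(-12742 + X)*(32917 + Z(81)) = (-12742 + 42296/33741)*(32917 + 9*81) = -429885526*(32917 + 729)/33741 = -429885526/33741*33646 = -14463928407796/33741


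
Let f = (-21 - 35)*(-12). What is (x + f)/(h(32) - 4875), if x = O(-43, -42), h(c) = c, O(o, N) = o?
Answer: -629/4843 ≈ -0.12988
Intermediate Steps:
x = -43
f = 672 (f = -56*(-12) = 672)
(x + f)/(h(32) - 4875) = (-43 + 672)/(32 - 4875) = 629/(-4843) = 629*(-1/4843) = -629/4843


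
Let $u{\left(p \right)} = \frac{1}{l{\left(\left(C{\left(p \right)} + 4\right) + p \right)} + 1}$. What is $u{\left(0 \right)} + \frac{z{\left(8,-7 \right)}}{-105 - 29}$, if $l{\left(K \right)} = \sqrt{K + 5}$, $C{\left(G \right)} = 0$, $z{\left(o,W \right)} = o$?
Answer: $\frac{51}{268} \approx 0.1903$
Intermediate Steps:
$l{\left(K \right)} = \sqrt{5 + K}$
$u{\left(p \right)} = \frac{1}{1 + \sqrt{9 + p}}$ ($u{\left(p \right)} = \frac{1}{\sqrt{5 + \left(\left(0 + 4\right) + p\right)} + 1} = \frac{1}{\sqrt{5 + \left(4 + p\right)} + 1} = \frac{1}{\sqrt{9 + p} + 1} = \frac{1}{1 + \sqrt{9 + p}}$)
$u{\left(0 \right)} + \frac{z{\left(8,-7 \right)}}{-105 - 29} = \frac{1}{1 + \sqrt{9 + 0}} + \frac{1}{-105 - 29} \cdot 8 = \frac{1}{1 + \sqrt{9}} + \frac{1}{-134} \cdot 8 = \frac{1}{1 + 3} - \frac{4}{67} = \frac{1}{4} - \frac{4}{67} = \frac{51}{268}$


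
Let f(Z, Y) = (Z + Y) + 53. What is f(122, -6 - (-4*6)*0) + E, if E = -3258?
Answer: -3089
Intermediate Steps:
f(Z, Y) = 53 + Y + Z (f(Z, Y) = (Y + Z) + 53 = 53 + Y + Z)
f(122, -6 - (-4*6)*0) + E = (53 + (-6 - (-4*6)*0) + 122) - 3258 = (53 + (-6 - (-24)*0) + 122) - 3258 = (53 + (-6 - 1*0) + 122) - 3258 = (53 + (-6 + 0) + 122) - 3258 = (53 - 6 + 122) - 3258 = 169 - 3258 = -3089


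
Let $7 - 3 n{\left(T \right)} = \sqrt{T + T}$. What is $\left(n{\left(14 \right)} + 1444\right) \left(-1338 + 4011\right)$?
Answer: $3866049 - 1782 \sqrt{7} \approx 3.8613 \cdot 10^{6}$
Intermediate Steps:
$n{\left(T \right)} = \frac{7}{3} - \frac{\sqrt{2} \sqrt{T}}{3}$ ($n{\left(T \right)} = \frac{7}{3} - \frac{\sqrt{T + T}}{3} = \frac{7}{3} - \frac{\sqrt{2 T}}{3} = \frac{7}{3} - \frac{\sqrt{2} \sqrt{T}}{3}$)
$\left(n{\left(14 \right)} + 1444\right) \left(-1338 + 4011\right) = \left(\left(\frac{7}{3} - \frac{\sqrt{2} \sqrt{14}}{3}\right) + 1444\right) \left(-1338 + 4011\right) = \left(\left(\frac{7}{3} - \frac{2 \sqrt{7}}{3}\right) + 1444\right) 2673 = \left(\frac{4339}{3} - \frac{2 \sqrt{7}}{3}\right) 2673 = 3866049 - 1782 \sqrt{7}$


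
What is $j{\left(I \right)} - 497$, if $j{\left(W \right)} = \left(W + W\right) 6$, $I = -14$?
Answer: $-665$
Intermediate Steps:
$j{\left(W \right)} = 12 W$ ($j{\left(W \right)} = 2 W 6 = 12 W$)
$j{\left(I \right)} - 497 = 12 \left(-14\right) - 497 = -168 - 497 = -665$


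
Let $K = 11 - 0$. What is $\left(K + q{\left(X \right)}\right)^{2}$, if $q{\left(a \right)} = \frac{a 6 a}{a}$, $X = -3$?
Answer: $49$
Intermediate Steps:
$q{\left(a \right)} = 6 a$ ($q{\left(a \right)} = \frac{6 a a}{a} = \frac{6 a^{2}}{a} = 6 a$)
$K = 11$ ($K = 11 + 0 = 11$)
$\left(K + q{\left(X \right)}\right)^{2} = \left(11 + 6 \left(-3\right)\right)^{2} = \left(11 - 18\right)^{2} = \left(-7\right)^{2} = 49$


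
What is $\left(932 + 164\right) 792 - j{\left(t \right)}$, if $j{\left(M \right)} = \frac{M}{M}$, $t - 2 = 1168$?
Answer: $868031$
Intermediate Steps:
$t = 1170$ ($t = 2 + 1168 = 1170$)
$j{\left(M \right)} = 1$
$\left(932 + 164\right) 792 - j{\left(t \right)} = \left(932 + 164\right) 792 - 1 = 1096 \cdot 792 - 1 = 868032 - 1 = 868031$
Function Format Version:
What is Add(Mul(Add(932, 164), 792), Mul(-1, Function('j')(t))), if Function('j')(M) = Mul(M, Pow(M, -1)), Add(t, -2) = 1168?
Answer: 868031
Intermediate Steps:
t = 1170 (t = Add(2, 1168) = 1170)
Function('j')(M) = 1
Add(Mul(Add(932, 164), 792), Mul(-1, Function('j')(t))) = Add(Mul(Add(932, 164), 792), Mul(-1, 1)) = Add(Mul(1096, 792), -1) = Add(868032, -1) = 868031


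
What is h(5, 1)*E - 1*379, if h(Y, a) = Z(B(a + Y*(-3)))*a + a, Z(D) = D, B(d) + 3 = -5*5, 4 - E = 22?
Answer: 107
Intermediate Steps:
E = -18 (E = 4 - 1*22 = 4 - 22 = -18)
B(d) = -28 (B(d) = -3 - 5*5 = -3 - 25 = -28)
h(Y, a) = -27*a (h(Y, a) = -28*a + a = -27*a)
h(5, 1)*E - 1*379 = -27*1*(-18) - 1*379 = -27*(-18) - 379 = 486 - 379 = 107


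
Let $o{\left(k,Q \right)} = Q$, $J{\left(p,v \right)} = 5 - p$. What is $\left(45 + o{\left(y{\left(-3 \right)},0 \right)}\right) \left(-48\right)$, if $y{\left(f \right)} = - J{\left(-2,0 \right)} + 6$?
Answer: $-2160$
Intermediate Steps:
$y{\left(f \right)} = -1$ ($y{\left(f \right)} = - (5 - -2) + 6 = - (5 + 2) + 6 = \left(-1\right) 7 + 6 = -7 + 6 = -1$)
$\left(45 + o{\left(y{\left(-3 \right)},0 \right)}\right) \left(-48\right) = \left(45 + 0\right) \left(-48\right) = 45 \left(-48\right) = -2160$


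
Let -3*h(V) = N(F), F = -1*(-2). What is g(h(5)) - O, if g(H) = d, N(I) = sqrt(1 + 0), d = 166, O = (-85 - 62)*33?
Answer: 5017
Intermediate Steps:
O = -4851 (O = -147*33 = -4851)
F = 2
N(I) = 1 (N(I) = sqrt(1) = 1)
h(V) = -1/3 (h(V) = -1/3*1 = -1/3)
g(H) = 166
g(h(5)) - O = 166 - 1*(-4851) = 166 + 4851 = 5017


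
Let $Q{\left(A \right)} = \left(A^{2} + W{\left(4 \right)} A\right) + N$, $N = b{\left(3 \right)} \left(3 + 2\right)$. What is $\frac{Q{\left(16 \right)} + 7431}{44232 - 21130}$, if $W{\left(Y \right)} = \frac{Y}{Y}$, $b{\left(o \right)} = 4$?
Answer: $\frac{7723}{23102} \approx 0.3343$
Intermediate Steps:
$W{\left(Y \right)} = 1$
$N = 20$ ($N = 4 \left(3 + 2\right) = 4 \cdot 5 = 20$)
$Q{\left(A \right)} = 20 + A + A^{2}$ ($Q{\left(A \right)} = \left(A^{2} + 1 A\right) + 20 = \left(A^{2} + A\right) + 20 = \left(A + A^{2}\right) + 20 = 20 + A + A^{2}$)
$\frac{Q{\left(16 \right)} + 7431}{44232 - 21130} = \frac{\left(20 + 16 + 16^{2}\right) + 7431}{44232 - 21130} = \frac{\left(20 + 16 + 256\right) + 7431}{23102} = \left(292 + 7431\right) \frac{1}{23102} = 7723 \cdot \frac{1}{23102} = \frac{7723}{23102}$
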